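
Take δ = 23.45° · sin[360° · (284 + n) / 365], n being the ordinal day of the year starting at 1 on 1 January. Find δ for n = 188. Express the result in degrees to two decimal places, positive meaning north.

+22.59°

360 × (284 + 188) / 365 = 465.534°; sin(465.534°) = 0.9635.
δ = 23.45 × 0.9635 = 22.594° ≈ +22.59°.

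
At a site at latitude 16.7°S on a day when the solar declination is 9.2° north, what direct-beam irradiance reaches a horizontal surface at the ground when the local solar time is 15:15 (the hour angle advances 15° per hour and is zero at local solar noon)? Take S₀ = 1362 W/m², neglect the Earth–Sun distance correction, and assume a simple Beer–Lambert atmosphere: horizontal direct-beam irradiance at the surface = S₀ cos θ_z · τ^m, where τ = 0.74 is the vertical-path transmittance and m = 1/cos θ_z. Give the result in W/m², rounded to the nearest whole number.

Hour angle H = 15° × (15.25 − 12) = 48.75°.
cos θ_z = sin(-16.7°) sin(9.2°) + cos(-16.7°) cos(9.2°) cos(48.75°) = -0.0459 + 0.6234 = 0.5775.
Air mass m = 1/cos θ_z = 1/0.5775 = 1.732; τ^m = 0.74^1.732 = 0.5936.
Surface direct beam = 1362 × 0.5775 × 0.5936 = 466.90 W/m².

467 W/m²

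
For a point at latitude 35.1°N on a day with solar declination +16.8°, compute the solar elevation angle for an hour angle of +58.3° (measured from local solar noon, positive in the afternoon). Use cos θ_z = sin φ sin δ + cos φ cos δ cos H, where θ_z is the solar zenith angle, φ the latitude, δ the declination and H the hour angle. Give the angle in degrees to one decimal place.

cos θ_z = sin(35.1°) sin(16.8°) + cos(35.1°) cos(16.8°) cos(58.30°) = 0.1662 + 0.4116 = 0.5778.
θ_z = arccos(0.5778) = 54.70°, so the elevation is 90° − 54.70° = 35.30°.

35.3°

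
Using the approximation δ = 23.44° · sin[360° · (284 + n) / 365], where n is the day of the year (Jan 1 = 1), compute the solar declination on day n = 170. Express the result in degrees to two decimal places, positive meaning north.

+23.42°

360 × (284 + 170) / 365 = 447.781°; sin(447.781°) = 0.9993.
δ = 23.44 × 0.9993 = 23.424° ≈ +23.42°.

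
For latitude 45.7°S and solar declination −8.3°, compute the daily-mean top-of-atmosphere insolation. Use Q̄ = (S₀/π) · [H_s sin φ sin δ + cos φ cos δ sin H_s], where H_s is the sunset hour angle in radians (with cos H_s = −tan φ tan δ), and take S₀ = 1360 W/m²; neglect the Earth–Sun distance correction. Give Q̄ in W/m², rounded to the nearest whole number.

cos H_s = −tan(-45.7°) · tan(-8.3°) = -0.1495, so H_s = arccos(-0.1495) = 98.60°. In radians, H_s = 1.7209.
H_s sin φ sin δ = 1.7209 × -0.7157 × -0.1444 = 0.1778.
cos φ cos δ sin H_s = 0.6984 × 0.9895 × 0.9888 = 0.6833.
Q̄ = (1360/π) × (0.1778 + 0.6833) = 432.90 × 0.8611 = 372.77 W/m².

373 W/m²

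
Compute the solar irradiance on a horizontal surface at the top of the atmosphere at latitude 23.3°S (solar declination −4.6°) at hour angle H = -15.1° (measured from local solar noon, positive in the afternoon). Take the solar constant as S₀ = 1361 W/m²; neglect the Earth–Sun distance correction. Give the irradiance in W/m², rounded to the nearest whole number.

1246 W/m²

cos θ_z = sin φ sin δ + cos φ cos δ cos H = (-0.3955)(-0.0802) + (0.9184)(0.9968)(0.9655) = 0.9156.
Top-of-atmosphere irradiance = S₀ cos θ_z = 1361 × 0.9156 = 1246.13 W/m².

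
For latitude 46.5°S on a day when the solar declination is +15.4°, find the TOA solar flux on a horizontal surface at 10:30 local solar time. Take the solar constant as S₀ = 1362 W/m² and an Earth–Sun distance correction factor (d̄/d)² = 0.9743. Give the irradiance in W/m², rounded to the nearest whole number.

Hour angle H = 15° × (10.5 − 12) = -22.50°.
cos θ_z = sin(-46.5°) sin(15.4°) + cos(-46.5°) cos(15.4°) cos(-22.50°) = -0.1926 + 0.6131 = 0.4205.
Top-of-atmosphere irradiance = S₀ (d̄/d)² cos θ_z = 1362 × 0.9743 × 0.4205 = 558.00 W/m².

558 W/m²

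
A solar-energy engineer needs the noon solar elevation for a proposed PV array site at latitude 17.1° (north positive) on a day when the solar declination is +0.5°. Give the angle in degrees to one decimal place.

73.4°

At local solar noon the hour angle is zero, so the elevation is 90° − |φ − δ| = 90° − |17.1° − (0.5°)| = 90° − 16.6° = 73.4°.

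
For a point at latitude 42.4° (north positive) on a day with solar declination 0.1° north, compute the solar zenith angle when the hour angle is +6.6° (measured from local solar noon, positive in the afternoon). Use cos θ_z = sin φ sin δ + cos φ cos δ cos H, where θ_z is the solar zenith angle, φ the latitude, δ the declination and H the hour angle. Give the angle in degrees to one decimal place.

With φ = 42.4°, δ = 0.1°, H = 6.60°: sin φ sin δ = 0.0012, cos φ cos δ cos H = 0.7336, so cos θ_z = 0.7348.
θ_z = arccos(0.7348) = 42.71°.

42.7°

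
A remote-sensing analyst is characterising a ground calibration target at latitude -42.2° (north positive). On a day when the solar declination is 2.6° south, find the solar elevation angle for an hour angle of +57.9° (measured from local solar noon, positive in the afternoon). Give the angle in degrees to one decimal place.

25.1°

cos θ_z = sin(-42.2°) sin(-2.6°) + cos(-42.2°) cos(-2.6°) cos(57.90°) = 0.0305 + 0.3933 = 0.4238.
θ_z = arccos(0.4238) = 64.93°, so the elevation is 90° − 64.93° = 25.07°.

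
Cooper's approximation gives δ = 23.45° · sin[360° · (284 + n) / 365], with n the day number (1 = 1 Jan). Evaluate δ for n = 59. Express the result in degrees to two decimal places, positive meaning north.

-8.67°

360 × (284 + 59) / 365 = 338.301°; sin(338.301°) = -0.3697.
δ = 23.45 × -0.3697 = -8.669° ≈ -8.67°.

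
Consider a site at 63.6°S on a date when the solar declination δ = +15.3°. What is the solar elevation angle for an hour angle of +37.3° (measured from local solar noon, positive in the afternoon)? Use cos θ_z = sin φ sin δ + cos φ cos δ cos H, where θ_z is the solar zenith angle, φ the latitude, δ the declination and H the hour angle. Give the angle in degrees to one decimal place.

With φ = -63.6°, δ = 15.3°, H = 37.30°: sin φ sin δ = -0.2364, cos φ cos δ cos H = 0.3412, so cos θ_z = 0.1048.
θ_z = arccos(0.1048) = 83.98°, so the elevation is 90° − 83.98° = 6.02°.

6.0°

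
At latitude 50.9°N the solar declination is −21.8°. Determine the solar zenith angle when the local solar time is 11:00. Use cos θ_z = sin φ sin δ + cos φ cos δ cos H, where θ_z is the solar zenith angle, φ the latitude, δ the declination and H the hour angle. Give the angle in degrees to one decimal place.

Hour angle H = 15° × (11 − 12) = -15.00°.
cos θ_z = sin φ sin δ + cos φ cos δ cos H = (0.7760)(-0.3714) + (0.6307)(0.9285)(0.9659) = 0.2774.
θ_z = arccos(0.2774) = 73.89°.

73.9°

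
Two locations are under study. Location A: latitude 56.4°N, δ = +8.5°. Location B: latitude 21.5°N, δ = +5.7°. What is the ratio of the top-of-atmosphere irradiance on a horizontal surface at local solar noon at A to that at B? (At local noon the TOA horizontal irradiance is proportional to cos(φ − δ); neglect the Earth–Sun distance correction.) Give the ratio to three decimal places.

0.697

A: cos θ_z = cos(56.4° − (8.5°)) = 0.6704.
B: cos θ_z = cos(21.5° − (5.7°)) = 0.9622.
Ratio A/B = 0.6704 / 0.9622 = 0.6967.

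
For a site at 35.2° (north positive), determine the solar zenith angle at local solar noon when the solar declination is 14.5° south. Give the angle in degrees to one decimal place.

At local solar noon the hour angle is zero, so the zenith angle is |φ − δ| = |35.2° − (-14.5°)| = 49.7°.

49.7°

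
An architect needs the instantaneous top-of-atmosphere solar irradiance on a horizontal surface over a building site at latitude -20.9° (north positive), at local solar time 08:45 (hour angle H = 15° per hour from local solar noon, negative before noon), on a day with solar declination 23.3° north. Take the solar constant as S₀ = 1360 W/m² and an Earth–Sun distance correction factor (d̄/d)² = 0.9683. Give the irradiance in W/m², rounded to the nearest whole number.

Hour angle H = 15° × (8.75 − 12) = -48.75°.
cos θ_z = sin(-20.9°) sin(23.3°) + cos(-20.9°) cos(23.3°) cos(-48.75°) = -0.1411 + 0.5657 = 0.4246.
Top-of-atmosphere irradiance = S₀ (d̄/d)² cos θ_z = 1360 × 0.9683 × 0.4246 = 559.15 W/m².

559 W/m²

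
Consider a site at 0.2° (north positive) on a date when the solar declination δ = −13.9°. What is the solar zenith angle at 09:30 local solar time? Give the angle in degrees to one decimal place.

39.7°

Hour angle H = 15° × (9.5 − 12) = -37.50°.
cos θ_z = sin(0.2°) sin(-13.9°) + cos(0.2°) cos(-13.9°) cos(-37.50°) = -0.0008 + 0.7701 = 0.7693.
θ_z = arccos(0.7693) = 39.71°.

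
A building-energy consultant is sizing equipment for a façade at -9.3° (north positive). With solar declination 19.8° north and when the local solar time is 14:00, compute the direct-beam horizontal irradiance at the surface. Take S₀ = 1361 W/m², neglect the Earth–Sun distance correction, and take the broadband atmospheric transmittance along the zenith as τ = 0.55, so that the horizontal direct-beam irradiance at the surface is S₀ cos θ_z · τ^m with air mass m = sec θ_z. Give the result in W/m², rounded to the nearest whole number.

459 W/m²

Hour angle H = 15° × (14 − 12) = 30.00°.
With φ = -9.3°, δ = 19.8°, H = 30.00°: sin φ sin δ = -0.0547, cos φ cos δ cos H = 0.8041, so cos θ_z = 0.7494.
Air mass m = 1/cos θ_z = 1/0.7494 = 1.334; τ^m = 0.55^1.334 = 0.4504.
Surface direct beam = 1361 × 0.7494 × 0.4504 = 459.38 W/m².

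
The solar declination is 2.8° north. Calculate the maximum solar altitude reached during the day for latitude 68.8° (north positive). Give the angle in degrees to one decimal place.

At local solar noon the hour angle is zero, so the elevation is 90° − |φ − δ| = 90° − |68.8° − (2.8°)| = 90° − 66.0° = 24.0°.

24.0°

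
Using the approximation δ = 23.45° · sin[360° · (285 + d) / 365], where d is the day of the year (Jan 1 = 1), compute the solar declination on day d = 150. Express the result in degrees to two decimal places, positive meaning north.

360 × (285 + 150) / 365 = 429.041°; sin(429.041°) = 0.9338.
δ = 23.45 × 0.9338 = 21.898° ≈ +21.90°.

+21.90°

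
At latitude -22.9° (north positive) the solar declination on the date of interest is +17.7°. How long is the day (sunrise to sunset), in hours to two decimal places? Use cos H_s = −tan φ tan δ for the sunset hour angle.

10.97 hours

−tan φ tan δ = −(-0.4224)(0.3191) = 0.1348; H_s = arccos(0.1348) = 82.25°.
Day length = 2 H_s / 15° h⁻¹ = 164.50° / 15 = 10.967 h.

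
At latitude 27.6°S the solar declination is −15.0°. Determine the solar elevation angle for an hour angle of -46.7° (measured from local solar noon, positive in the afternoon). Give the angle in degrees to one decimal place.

45.0°

cos θ_z = sin φ sin δ + cos φ cos δ cos H = (-0.4633)(-0.2588) + (0.8862)(0.9659)(0.6858) = 0.7069.
θ_z = arccos(0.7069) = 45.02°, so the elevation is 90° − 45.02° = 44.98°.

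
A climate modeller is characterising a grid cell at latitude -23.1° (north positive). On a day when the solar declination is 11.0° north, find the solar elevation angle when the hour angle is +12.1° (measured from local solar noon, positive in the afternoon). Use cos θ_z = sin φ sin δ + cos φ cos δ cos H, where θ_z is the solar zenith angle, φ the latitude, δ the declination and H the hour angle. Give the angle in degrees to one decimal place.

53.9°

With φ = -23.1°, δ = 11.0°, H = 12.10°: sin φ sin δ = -0.0749, cos φ cos δ cos H = 0.8829, so cos θ_z = 0.8080.
θ_z = arccos(0.8080) = 36.10°, so the elevation is 90° − 36.10° = 53.90°.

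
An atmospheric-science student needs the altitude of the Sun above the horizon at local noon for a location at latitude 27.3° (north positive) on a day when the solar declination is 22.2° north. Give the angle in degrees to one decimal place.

At local solar noon the hour angle is zero, so the elevation is 90° − |φ − δ| = 90° − |27.3° − (22.2°)| = 90° − 5.1° = 84.9°.

84.9°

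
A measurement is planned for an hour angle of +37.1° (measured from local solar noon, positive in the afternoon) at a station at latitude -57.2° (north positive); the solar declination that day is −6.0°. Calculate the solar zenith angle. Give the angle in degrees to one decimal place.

cos θ_z = sin(-57.2°) sin(-6.0°) + cos(-57.2°) cos(-6.0°) cos(37.10°) = 0.0879 + 0.4297 = 0.5176.
θ_z = arccos(0.5176) = 58.83°.

58.8°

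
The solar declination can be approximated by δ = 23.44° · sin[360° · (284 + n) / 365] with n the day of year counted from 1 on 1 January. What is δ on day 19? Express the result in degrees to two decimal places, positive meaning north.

360 × (284 + 19) / 365 = 298.849°; sin(298.849°) = -0.8759.
δ = 23.44 × -0.8759 = -20.531° ≈ -20.53°.

-20.53°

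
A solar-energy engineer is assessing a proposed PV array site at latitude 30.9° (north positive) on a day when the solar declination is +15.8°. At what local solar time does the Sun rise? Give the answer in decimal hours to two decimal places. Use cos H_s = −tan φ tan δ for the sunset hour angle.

5.35 h

The sunset hour angle satisfies cos H_s = −tan φ tan δ = -0.1694, giving H_s = 99.75°.
Sunrise is at 12 − H_s/15 = 12 − 6.650 = 5.350 h local solar time.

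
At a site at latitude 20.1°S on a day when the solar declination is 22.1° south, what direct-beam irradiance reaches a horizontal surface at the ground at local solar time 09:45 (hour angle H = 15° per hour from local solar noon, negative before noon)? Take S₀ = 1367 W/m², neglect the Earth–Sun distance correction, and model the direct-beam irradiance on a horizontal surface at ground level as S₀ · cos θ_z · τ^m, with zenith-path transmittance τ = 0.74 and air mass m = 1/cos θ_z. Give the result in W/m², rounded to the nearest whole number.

Hour angle H = 15° × (9.75 − 12) = -33.75°.
cos θ_z = sin φ sin δ + cos φ cos δ cos H = (-0.3437)(-0.3762) + (0.9391)(0.9265)(0.8315) = 0.8528.
Air mass m = 1/cos θ_z = 1/0.8528 = 1.173; τ^m = 0.74^1.173 = 0.7024.
Surface direct beam = 1367 × 0.8528 × 0.7024 = 818.84 W/m².

819 W/m²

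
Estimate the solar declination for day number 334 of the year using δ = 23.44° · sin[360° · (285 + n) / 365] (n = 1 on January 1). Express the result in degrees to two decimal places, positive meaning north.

-22.10°

360 × (285 + 334) / 365 = 610.521°; sin(610.521°) = -0.9428.
δ = 23.44 × -0.9428 = -22.099° ≈ -22.10°.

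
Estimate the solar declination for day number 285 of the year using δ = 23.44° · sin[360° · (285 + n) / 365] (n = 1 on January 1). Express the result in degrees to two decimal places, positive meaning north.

-8.85°

360 × (285 + 285) / 365 = 562.192°; sin(562.192°) = -0.3777.
δ = 23.44 × -0.3777 = -8.853° ≈ -8.85°.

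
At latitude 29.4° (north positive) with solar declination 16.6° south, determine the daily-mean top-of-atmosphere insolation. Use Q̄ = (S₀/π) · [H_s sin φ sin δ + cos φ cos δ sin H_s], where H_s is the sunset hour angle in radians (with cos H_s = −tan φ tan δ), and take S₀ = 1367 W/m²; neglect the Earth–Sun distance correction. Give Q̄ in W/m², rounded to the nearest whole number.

273 W/m²

cos H_s = −tan(29.4°) · tan(-16.6°) = 0.1680, so H_s = arccos(0.1680) = 80.33°. In radians, H_s = 1.4020.
H_s sin φ sin δ = 1.4020 × 0.4909 × -0.2857 = -0.1966.
cos φ cos δ sin H_s = 0.8712 × 0.9583 × 0.9858 = 0.8230.
Q̄ = (1367/π) × (-0.1966 + 0.8230) = 435.13 × 0.6264 = 272.57 W/m².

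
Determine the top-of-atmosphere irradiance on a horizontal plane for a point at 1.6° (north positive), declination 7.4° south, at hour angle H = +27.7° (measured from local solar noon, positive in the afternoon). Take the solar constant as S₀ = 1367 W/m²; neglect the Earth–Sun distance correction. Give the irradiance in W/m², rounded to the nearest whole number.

With φ = 1.6°, δ = -7.4°, H = 27.70°: sin φ sin δ = -0.0036, cos φ cos δ cos H = 0.8777, so cos θ_z = 0.8741.
Top-of-atmosphere irradiance = S₀ cos θ_z = 1367 × 0.8741 = 1194.89 W/m².

1195 W/m²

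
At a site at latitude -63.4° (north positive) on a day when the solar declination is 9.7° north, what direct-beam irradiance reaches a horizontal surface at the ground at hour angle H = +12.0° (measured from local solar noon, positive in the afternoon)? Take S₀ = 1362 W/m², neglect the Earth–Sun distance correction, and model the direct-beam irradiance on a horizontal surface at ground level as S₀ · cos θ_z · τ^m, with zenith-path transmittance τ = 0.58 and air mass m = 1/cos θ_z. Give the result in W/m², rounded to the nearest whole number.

55 W/m²

cos θ_z = sin(-63.4°) sin(9.7°) + cos(-63.4°) cos(9.7°) cos(12.00°) = -0.1507 + 0.4317 = 0.2810.
Air mass m = 1/cos θ_z = 1/0.2810 = 3.559; τ^m = 0.58^3.559 = 0.1439.
Surface direct beam = 1362 × 0.2810 × 0.1439 = 55.07 W/m².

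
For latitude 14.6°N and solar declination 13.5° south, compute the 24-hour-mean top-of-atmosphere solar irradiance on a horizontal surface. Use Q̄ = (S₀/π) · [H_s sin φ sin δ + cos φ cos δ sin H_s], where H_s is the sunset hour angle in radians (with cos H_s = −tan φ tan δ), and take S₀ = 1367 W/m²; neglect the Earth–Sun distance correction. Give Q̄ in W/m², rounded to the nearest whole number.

−tan φ tan δ = −(0.2605)(-0.2401) = 0.0625; H_s = arccos(0.0625) = 86.42°. In radians, H_s = 1.5083.
H_s sin φ sin δ = 1.5083 × 0.2521 × -0.2334 = -0.0887.
cos φ cos δ sin H_s = 0.9677 × 0.9724 × 0.9980 = 0.9391.
Q̄ = (1367/π) × (-0.0887 + 0.9391) = 435.13 × 0.8504 = 370.03 W/m².

370 W/m²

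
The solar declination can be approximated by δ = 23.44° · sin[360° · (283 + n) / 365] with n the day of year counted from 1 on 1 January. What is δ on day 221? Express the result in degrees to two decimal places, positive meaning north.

+15.96°

360 × (283 + 221) / 365 = 497.096°; sin(497.096°) = 0.6808.
δ = 23.44 × 0.6808 = 15.958° ≈ +15.96°.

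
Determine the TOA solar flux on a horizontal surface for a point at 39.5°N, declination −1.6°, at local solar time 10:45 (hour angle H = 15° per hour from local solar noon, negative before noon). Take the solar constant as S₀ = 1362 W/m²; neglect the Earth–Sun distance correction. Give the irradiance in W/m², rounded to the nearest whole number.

Hour angle H = 15° × (10.75 − 12) = -18.75°.
With φ = 39.5°, δ = -1.6°, H = -18.75°: sin φ sin δ = -0.0178, cos φ cos δ cos H = 0.7304, so cos θ_z = 0.7126.
Top-of-atmosphere irradiance = S₀ cos θ_z = 1362 × 0.7126 = 970.56 W/m².

971 W/m²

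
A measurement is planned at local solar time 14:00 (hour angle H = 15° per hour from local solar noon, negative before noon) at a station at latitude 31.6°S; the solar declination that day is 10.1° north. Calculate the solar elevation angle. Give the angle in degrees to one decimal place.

39.4°

Hour angle H = 15° × (14 − 12) = 30.00°.
cos θ_z = sin(-31.6°) sin(10.1°) + cos(-31.6°) cos(10.1°) cos(30.00°) = -0.0919 + 0.7262 = 0.6343.
θ_z = arccos(0.6343) = 50.63°, so the elevation is 90° − 50.63° = 39.37°.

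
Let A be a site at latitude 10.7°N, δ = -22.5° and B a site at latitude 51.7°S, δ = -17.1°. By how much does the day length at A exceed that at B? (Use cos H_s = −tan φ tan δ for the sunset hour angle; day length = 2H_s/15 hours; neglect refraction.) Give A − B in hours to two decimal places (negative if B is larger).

A: H_s = arccos(−tan 10.7° · tan -22.5°) = 85.51°, so 2H_s/15 = 11.4013 h.
B: H_s = arccos(−tan -51.7° · tan -17.1°) = 112.93°, so 2H_s/15 = 15.0573 h.
A − B = 11.4013 − 15.0573 = -3.6560 h.

-3.66 h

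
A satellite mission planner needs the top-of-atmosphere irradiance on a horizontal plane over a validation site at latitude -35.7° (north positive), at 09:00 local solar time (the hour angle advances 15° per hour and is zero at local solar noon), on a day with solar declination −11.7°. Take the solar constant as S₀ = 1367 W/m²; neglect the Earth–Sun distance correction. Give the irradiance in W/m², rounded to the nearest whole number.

Hour angle H = 15° × (9 − 12) = -45.00°.
cos θ_z = sin φ sin δ + cos φ cos δ cos H = (-0.5835)(-0.2028) + (0.8121)(0.9792)(0.7071) = 0.6806.
Top-of-atmosphere irradiance = S₀ cos θ_z = 1367 × 0.6806 = 930.38 W/m².

930 W/m²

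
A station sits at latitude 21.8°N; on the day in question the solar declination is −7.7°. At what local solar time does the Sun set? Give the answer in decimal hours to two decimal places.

−tan φ tan δ = −(0.4000)(-0.1352) = 0.0541; H_s = arccos(0.0541) = 86.90°.
Sunset is at 12 + H_s/15 = 12 + 5.793 = 17.793 h local solar time.

17.79 h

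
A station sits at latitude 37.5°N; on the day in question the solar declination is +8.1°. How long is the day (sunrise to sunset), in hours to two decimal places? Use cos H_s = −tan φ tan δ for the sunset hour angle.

−tan φ tan δ = −(0.7673)(0.1423) = -0.1092; H_s = arccos(-0.1092) = 96.27°.
Day length = 2 H_s / 15° h⁻¹ = 192.54° / 15 = 12.836 h.

12.84 hours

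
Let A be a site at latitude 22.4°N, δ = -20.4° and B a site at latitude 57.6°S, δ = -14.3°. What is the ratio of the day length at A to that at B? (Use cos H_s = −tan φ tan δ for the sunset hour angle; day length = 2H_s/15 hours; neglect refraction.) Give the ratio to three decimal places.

0.714

A: H_s = arccos(−tan 22.4° · tan -20.4°) = 81.18°, so 2H_s/15 = 10.8240 h.
B: H_s = arccos(−tan -57.6° · tan -14.3°) = 113.68°, so 2H_s/15 = 15.1573 h.
Ratio A/B = 10.8240 / 15.1573 = 0.7141.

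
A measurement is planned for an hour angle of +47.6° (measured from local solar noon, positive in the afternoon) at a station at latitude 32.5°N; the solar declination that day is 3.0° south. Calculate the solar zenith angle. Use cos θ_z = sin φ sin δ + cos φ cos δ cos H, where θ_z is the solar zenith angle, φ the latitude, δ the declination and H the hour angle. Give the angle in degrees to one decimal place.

cos θ_z = sin φ sin δ + cos φ cos δ cos H = (0.5373)(-0.0523) + (0.8434)(0.9986)(0.6743) = 0.5398.
θ_z = arccos(0.5398) = 57.33°.

57.3°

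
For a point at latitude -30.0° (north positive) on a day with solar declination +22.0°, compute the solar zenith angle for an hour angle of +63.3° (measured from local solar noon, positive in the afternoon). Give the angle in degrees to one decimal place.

With φ = -30.0°, δ = 22.0°, H = 63.30°: sin φ sin δ = -0.1873, cos φ cos δ cos H = 0.3608, so cos θ_z = 0.1735.
θ_z = arccos(0.1735) = 80.01°.

80.0°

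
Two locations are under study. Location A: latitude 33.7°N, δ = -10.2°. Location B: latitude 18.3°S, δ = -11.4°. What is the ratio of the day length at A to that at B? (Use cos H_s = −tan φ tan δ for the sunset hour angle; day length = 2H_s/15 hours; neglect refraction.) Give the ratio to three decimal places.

A: H_s = arccos(−tan 33.7° · tan -10.2°) = 83.11°, so 2H_s/15 = 11.0813 h.
B: H_s = arccos(−tan -18.3° · tan -11.4°) = 93.82°, so 2H_s/15 = 12.5093 h.
Ratio A/B = 11.0813 / 12.5093 = 0.8858.

0.886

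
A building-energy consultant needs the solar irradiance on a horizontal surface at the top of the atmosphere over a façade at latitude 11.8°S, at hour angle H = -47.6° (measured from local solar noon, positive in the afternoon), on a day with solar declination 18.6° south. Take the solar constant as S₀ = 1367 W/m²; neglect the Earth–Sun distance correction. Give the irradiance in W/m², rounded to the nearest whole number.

944 W/m²

With φ = -11.8°, δ = -18.6°, H = -47.60°: sin φ sin δ = 0.0652, cos φ cos δ cos H = 0.6256, so cos θ_z = 0.6908.
Top-of-atmosphere irradiance = S₀ cos θ_z = 1367 × 0.6908 = 944.32 W/m².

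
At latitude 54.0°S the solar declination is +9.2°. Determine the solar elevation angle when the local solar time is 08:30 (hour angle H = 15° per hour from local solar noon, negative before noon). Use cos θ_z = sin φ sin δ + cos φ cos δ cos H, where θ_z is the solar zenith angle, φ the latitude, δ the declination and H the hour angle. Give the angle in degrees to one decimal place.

12.9°

Hour angle H = 15° × (8.5 − 12) = -52.50°.
cos θ_z = sin(-54.0°) sin(9.2°) + cos(-54.0°) cos(9.2°) cos(-52.50°) = -0.1293 + 0.3532 = 0.2239.
θ_z = arccos(0.2239) = 77.06°, so the elevation is 90° − 77.06° = 12.94°.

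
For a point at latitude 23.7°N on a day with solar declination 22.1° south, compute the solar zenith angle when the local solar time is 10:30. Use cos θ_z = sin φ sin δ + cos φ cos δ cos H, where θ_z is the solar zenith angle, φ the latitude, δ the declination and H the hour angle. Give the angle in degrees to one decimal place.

Hour angle H = 15° × (10.5 − 12) = -22.50°.
cos θ_z = sin(23.7°) sin(-22.1°) + cos(23.7°) cos(-22.1°) cos(-22.50°) = -0.1512 + 0.7838 = 0.6326.
θ_z = arccos(0.6326) = 50.76°.

50.8°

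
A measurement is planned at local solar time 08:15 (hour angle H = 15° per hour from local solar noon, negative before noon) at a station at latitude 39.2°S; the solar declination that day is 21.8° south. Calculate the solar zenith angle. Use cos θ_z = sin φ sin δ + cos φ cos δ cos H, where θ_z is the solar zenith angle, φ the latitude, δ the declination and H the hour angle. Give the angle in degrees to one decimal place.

50.6°

Hour angle H = 15° × (8.25 − 12) = -56.25°.
cos θ_z = sin φ sin δ + cos φ cos δ cos H = (-0.6320)(-0.3714) + (0.7749)(0.9285)(0.5556) = 0.6345.
θ_z = arccos(0.6345) = 50.62°.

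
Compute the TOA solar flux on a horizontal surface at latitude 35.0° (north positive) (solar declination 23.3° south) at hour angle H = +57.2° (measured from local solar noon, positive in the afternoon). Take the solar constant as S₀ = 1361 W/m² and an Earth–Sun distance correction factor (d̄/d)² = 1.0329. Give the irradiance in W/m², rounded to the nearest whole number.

254 W/m²

cos θ_z = sin φ sin δ + cos φ cos δ cos H = (0.5736)(-0.3955) + (0.8192)(0.9184)(0.5417) = 0.1807.
Top-of-atmosphere irradiance = S₀ (d̄/d)² cos θ_z = 1361 × 1.0329 × 0.1807 = 254.02 W/m².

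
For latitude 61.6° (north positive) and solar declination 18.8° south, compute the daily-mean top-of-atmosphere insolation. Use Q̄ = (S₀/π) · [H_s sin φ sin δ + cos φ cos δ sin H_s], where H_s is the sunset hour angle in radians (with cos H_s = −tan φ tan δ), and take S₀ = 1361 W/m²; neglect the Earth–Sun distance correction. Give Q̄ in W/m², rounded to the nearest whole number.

42 W/m²

−tan φ tan δ = −(1.8495)(-0.3404) = 0.6296; H_s = arccos(0.6296) = 50.98°. In radians, H_s = 0.8898.
H_s sin φ sin δ = 0.8898 × 0.8796 × -0.3223 = -0.2523.
cos φ cos δ sin H_s = 0.4756 × 0.9466 × 0.7769 = 0.3498.
Q̄ = (1361/π) × (-0.2523 + 0.3498) = 433.22 × 0.0975 = 42.24 W/m².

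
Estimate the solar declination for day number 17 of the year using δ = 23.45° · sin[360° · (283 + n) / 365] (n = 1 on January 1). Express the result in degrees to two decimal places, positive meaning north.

-21.10°

360 × (283 + 17) / 365 = 295.890°; sin(295.890°) = -0.8996.
δ = 23.45 × -0.8996 = -21.096° ≈ -21.10°.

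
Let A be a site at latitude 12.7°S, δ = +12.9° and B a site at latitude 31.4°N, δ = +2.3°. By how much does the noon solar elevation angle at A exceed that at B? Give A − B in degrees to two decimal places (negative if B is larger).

A: 90° − |-12.7 − (12.9)| = 64.40°.
B: 90° − |31.4 − (2.3)| = 60.90°.
A − B = 64.40 − 60.90 = 3.50°.

+3.50°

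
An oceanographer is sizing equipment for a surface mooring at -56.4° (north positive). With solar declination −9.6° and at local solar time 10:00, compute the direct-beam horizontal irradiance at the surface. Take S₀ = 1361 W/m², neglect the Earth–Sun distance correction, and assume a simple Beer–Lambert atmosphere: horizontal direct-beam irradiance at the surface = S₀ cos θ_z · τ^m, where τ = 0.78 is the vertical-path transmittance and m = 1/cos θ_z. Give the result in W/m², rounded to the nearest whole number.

Hour angle H = 15° × (10 − 12) = -30.00°.
With φ = -56.4°, δ = -9.6°, H = -30.00°: sin φ sin δ = 0.1389, cos φ cos δ cos H = 0.4725, so cos θ_z = 0.6114.
Air mass m = 1/cos θ_z = 1/0.6114 = 1.636; τ^m = 0.78^1.636 = 0.6660.
Surface direct beam = 1361 × 0.6114 × 0.6660 = 554.19 W/m².

554 W/m²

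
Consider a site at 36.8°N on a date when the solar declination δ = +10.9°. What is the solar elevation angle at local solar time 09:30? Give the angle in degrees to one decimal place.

Hour angle H = 15° × (9.5 − 12) = -37.50°.
cos θ_z = sin φ sin δ + cos φ cos δ cos H = (0.5990)(0.1891) + (0.8007)(0.9820)(0.7934) = 0.7371.
θ_z = arccos(0.7371) = 42.52°, so the elevation is 90° − 42.52° = 47.48°.

47.5°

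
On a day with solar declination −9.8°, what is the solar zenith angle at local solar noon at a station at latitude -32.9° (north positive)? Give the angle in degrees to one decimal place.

At local solar noon the hour angle is zero, so the zenith angle is |φ − δ| = |-32.9° − (-9.8°)| = 23.1°.

23.1°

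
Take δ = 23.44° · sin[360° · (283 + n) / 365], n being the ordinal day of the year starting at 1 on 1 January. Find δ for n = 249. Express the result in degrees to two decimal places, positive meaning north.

+6.18°

360 × (283 + 249) / 365 = 524.712°; sin(524.712°) = 0.2637.
δ = 23.44 × 0.2637 = 6.181° ≈ +6.18°.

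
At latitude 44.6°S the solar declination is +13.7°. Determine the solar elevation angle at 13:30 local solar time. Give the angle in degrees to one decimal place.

Hour angle H = 15° × (13.5 − 12) = 22.50°.
cos θ_z = sin φ sin δ + cos φ cos δ cos H = (-0.7022)(0.2368) + (0.7120)(0.9715)(0.9239) = 0.4728.
θ_z = arccos(0.4728) = 61.78°, so the elevation is 90° − 61.78° = 28.22°.

28.2°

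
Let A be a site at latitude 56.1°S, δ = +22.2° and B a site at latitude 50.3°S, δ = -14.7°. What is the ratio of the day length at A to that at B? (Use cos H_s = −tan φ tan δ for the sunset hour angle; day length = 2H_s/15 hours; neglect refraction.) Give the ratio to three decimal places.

A: H_s = arccos(−tan -56.1° · tan 22.2°) = 52.61°, so 2H_s/15 = 7.0147 h.
B: H_s = arccos(−tan -50.3° · tan -14.7°) = 108.42°, so 2H_s/15 = 14.4560 h.
Ratio A/B = 7.0147 / 14.4560 = 0.4852.

0.485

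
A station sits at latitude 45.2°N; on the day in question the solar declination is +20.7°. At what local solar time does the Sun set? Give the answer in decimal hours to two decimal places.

The sunset hour angle satisfies cos H_s = −tan φ tan δ = -0.3805, giving H_s = 112.36°.
Sunset is at 12 + H_s/15 = 12 + 7.491 = 19.491 h local solar time.

19.49 h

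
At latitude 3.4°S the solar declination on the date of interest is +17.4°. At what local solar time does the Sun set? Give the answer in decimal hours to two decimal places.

The sunset hour angle satisfies cos H_s = −tan φ tan δ = 0.0186, giving H_s = 88.93°.
Sunset is at 12 + H_s/15 = 12 + 5.929 = 17.929 h local solar time.

17.93 h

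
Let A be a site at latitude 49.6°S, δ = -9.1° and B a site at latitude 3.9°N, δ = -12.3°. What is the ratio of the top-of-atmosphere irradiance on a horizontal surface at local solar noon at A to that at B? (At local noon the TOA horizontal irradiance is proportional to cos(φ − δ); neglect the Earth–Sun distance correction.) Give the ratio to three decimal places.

0.792

A: cos θ_z = cos(-49.6° − (-9.1°)) = 0.7604.
B: cos θ_z = cos(3.9° − (-12.3°)) = 0.9603.
Ratio A/B = 0.7604 / 0.9603 = 0.7918.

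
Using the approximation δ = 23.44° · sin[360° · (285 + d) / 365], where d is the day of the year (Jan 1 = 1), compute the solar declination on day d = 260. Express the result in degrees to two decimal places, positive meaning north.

360 × (285 + 260) / 365 = 537.534°; sin(537.534°) = 0.0430.
δ = 23.44 × 0.0430 = 1.008° ≈ +1.01°.

+1.01°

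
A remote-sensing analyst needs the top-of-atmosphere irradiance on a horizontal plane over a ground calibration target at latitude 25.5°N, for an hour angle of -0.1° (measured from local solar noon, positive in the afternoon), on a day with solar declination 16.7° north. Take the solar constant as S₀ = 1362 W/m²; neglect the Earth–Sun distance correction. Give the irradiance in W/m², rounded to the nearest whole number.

1346 W/m²

With φ = 25.5°, δ = 16.7°, H = -0.10°: sin φ sin δ = 0.1237, cos φ cos δ cos H = 0.8645, so cos θ_z = 0.9882.
Top-of-atmosphere irradiance = S₀ cos θ_z = 1362 × 0.9882 = 1345.93 W/m².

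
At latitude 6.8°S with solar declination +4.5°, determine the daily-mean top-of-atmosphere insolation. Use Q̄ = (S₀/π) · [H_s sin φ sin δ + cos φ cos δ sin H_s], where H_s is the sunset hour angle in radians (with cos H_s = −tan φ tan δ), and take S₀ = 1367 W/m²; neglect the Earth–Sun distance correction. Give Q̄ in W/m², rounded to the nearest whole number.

424 W/m²

The sunset hour angle satisfies cos H_s = −tan φ tan δ = 0.0094, giving H_s = 89.46°. In radians, H_s = 1.5614.
H_s sin φ sin δ = 1.5614 × -0.1184 × 0.0785 = -0.0145.
cos φ cos δ sin H_s = 0.9930 × 0.9969 × 1.0000 = 0.9899.
Q̄ = (1367/π) × (-0.0145 + 0.9899) = 435.13 × 0.9754 = 424.43 W/m².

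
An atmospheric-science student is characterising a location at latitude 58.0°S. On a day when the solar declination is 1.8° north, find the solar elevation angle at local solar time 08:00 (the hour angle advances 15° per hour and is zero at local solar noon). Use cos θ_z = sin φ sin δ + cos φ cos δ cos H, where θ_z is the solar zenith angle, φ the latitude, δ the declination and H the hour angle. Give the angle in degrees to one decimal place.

Hour angle H = 15° × (8 − 12) = -60.00°.
With φ = -58.0°, δ = 1.8°, H = -60.00°: sin φ sin δ = -0.0266, cos φ cos δ cos H = 0.2648, so cos θ_z = 0.2382.
θ_z = arccos(0.2382) = 76.22°, so the elevation is 90° − 76.22° = 13.78°.

13.8°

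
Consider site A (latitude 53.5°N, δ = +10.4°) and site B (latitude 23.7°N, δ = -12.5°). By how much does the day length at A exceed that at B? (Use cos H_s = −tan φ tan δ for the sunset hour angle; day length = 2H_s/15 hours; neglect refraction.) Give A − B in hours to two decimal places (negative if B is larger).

+2.66 h

A: H_s = arccos(−tan 53.5° · tan 10.4°) = 104.36°, so 2H_s/15 = 13.9147 h.
B: H_s = arccos(−tan 23.7° · tan -12.5°) = 84.42°, so 2H_s/15 = 11.2560 h.
A − B = 13.9147 − 11.2560 = 2.6587 h.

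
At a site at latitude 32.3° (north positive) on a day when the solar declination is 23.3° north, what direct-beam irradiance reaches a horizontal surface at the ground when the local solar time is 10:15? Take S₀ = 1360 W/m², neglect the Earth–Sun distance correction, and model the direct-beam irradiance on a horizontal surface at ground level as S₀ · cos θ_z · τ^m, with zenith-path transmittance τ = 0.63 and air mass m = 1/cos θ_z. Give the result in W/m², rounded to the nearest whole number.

Hour angle H = 15° × (10.25 − 12) = -26.25°.
With φ = 32.3°, δ = 23.3°, H = -26.25°: sin φ sin δ = 0.2114, cos φ cos δ cos H = 0.6963, so cos θ_z = 0.9077.
Air mass m = 1/cos θ_z = 1/0.9077 = 1.102; τ^m = 0.63^1.102 = 0.6010.
Surface direct beam = 1360 × 0.9077 × 0.6010 = 741.92 W/m².

742 W/m²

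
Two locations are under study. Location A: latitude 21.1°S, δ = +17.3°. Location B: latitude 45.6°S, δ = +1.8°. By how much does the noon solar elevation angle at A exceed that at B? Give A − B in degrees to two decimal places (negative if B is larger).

A: 90° − |-21.1 − (17.3)| = 51.60°.
B: 90° − |-45.6 − (1.8)| = 42.60°.
A − B = 51.60 − 42.60 = 9.00°.

+9.00°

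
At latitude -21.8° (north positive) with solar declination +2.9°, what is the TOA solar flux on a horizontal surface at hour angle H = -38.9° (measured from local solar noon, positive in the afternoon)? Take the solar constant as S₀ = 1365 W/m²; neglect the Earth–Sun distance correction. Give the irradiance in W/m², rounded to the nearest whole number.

cos θ_z = sin φ sin δ + cos φ cos δ cos H = (-0.3714)(0.0506) + (0.9285)(0.9987)(0.7782) = 0.7028.
Top-of-atmosphere irradiance = S₀ cos θ_z = 1365 × 0.7028 = 959.32 W/m².

959 W/m²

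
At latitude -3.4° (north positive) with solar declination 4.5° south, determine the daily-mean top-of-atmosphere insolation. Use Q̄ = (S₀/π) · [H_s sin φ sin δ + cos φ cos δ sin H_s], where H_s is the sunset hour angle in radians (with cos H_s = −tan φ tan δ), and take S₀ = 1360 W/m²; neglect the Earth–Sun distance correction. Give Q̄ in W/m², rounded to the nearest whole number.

The sunset hour angle satisfies cos H_s = −tan φ tan δ = -0.0047, giving H_s = 90.27°. In radians, H_s = 1.5755.
H_s sin φ sin δ = 1.5755 × -0.0593 × -0.0785 = 0.0073.
cos φ cos δ sin H_s = 0.9982 × 0.9969 × 1.0000 = 0.9951.
Q̄ = (1360/π) × (0.0073 + 0.9951) = 432.90 × 1.0024 = 433.94 W/m².

434 W/m²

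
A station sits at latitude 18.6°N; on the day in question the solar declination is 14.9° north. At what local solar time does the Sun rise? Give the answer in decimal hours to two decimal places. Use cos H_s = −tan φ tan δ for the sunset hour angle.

The sunset hour angle satisfies cos H_s = −tan φ tan δ = -0.0895, giving H_s = 95.13°.
Sunrise is at 12 − H_s/15 = 12 − 6.342 = 5.658 h local solar time.

5.66 h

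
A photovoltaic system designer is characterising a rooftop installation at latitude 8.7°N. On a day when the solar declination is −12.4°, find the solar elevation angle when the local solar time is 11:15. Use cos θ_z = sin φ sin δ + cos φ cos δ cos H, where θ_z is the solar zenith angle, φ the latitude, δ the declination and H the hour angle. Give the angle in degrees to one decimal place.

66.1°

Hour angle H = 15° × (11.25 − 12) = -11.25°.
cos θ_z = sin(8.7°) sin(-12.4°) + cos(8.7°) cos(-12.4°) cos(-11.25°) = -0.0325 + 0.9469 = 0.9144.
θ_z = arccos(0.9144) = 23.88°, so the elevation is 90° − 23.88° = 66.12°.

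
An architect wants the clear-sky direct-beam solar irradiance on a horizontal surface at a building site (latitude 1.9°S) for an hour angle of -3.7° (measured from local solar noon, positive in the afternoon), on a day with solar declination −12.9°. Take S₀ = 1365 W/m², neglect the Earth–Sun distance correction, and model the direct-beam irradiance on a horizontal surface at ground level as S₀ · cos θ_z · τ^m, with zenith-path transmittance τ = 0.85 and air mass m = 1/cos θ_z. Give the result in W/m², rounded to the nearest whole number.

1133 W/m²

cos θ_z = sin(-1.9°) sin(-12.9°) + cos(-1.9°) cos(-12.9°) cos(-3.70°) = 0.0074 + 0.9722 = 0.9796.
Air mass m = 1/cos θ_z = 1/0.9796 = 1.021; τ^m = 0.85^1.021 = 0.8471.
Surface direct beam = 1365 × 0.9796 × 0.8471 = 1132.70 W/m².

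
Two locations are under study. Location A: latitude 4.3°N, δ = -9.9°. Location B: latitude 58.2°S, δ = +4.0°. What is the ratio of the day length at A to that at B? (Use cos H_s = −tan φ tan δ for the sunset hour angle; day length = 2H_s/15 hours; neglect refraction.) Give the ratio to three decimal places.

1.069

A: H_s = arccos(−tan 4.3° · tan -9.9°) = 89.25°, so 2H_s/15 = 11.9000 h.
B: H_s = arccos(−tan -58.2° · tan 4.0°) = 83.52°, so 2H_s/15 = 11.1360 h.
Ratio A/B = 11.9000 / 11.1360 = 1.0686.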